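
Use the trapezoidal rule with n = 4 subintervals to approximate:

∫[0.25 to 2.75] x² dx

f(x) = x²
a = 0.25, b = 2.75, n = 4
h = (b - a)/n = 0.625000

Trapezoidal rule: (h/2)[f(x₀) + 2f(x₁) + 2f(x₂) + ... + f(xₙ)]

x_0 = 0.2500, f(x_0) = 0.062500, coefficient = 1
x_1 = 0.8750, f(x_1) = 0.765625, coefficient = 2
x_2 = 1.5000, f(x_2) = 2.250000, coefficient = 2
x_3 = 2.1250, f(x_3) = 4.515625, coefficient = 2
x_4 = 2.7500, f(x_4) = 7.562500, coefficient = 1

I ≈ (0.625000/2) × 22.687500 = 7.089844
Exact value: 6.927083
Error: 0.162760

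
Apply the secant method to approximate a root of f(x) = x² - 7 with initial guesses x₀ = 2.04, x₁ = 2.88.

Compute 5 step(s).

f(x) = x² - 7
x₀ = 2.04, x₁ = 2.88

Secant formula: x_{n+1} = x_n - f(x_n)(x_n - x_{n-1})/(f(x_n) - f(x_{n-1}))

Iteration 1:
  f(2.040000) = -2.838400
  f(2.880000) = 1.294400
  x_2 = 2.880000 - 1.294400×(2.880000 - 2.040000)/(1.294400 - (-2.838400))
       = 2.616911
Iteration 2:
  f(2.880000) = 1.294400
  f(2.616911) = -0.151779
  x_3 = 2.616911 - (-0.151779)×(2.616911 - 2.880000)/(-0.151779 - 1.294400)
       = 2.644522
Iteration 3:
  f(2.616911) = -0.151779
  f(2.644522) = -0.006502
  x_4 = 2.644522 - (-0.006502)×(2.644522 - 2.616911)/(-0.006502 - (-0.151779))
       = 2.645758
Iteration 4:
  f(2.644522) = -0.006502
  f(2.645758) = 0.000036
  x_5 = 2.645758 - 0.000036×(2.645758 - 2.644522)/(0.000036 - (-0.006502))
       = 2.645751
Iteration 5:
  f(2.645758) = 0.000036
  f(2.645751) = 0.000000
  x_6 = 2.645751 - 0.000000×(2.645751 - 2.645758)/(0.000000 - 0.000036)
       = 2.645751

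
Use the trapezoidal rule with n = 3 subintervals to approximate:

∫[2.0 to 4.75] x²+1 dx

f(x) = x²+1
a = 2.0, b = 4.75, n = 3
h = (b - a)/n = 0.916667

Trapezoidal rule: (h/2)[f(x₀) + 2f(x₁) + 2f(x₂) + ... + f(xₙ)]

x_0 = 2.0000, f(x_0) = 5.000000, coefficient = 1
x_1 = 2.9167, f(x_1) = 9.506944, coefficient = 2
x_2 = 3.8333, f(x_2) = 15.694444, coefficient = 2
x_3 = 4.7500, f(x_3) = 23.562500, coefficient = 1

I ≈ (0.916667/2) × 78.965278 = 36.192419
Exact value: 35.807292
Error: 0.385127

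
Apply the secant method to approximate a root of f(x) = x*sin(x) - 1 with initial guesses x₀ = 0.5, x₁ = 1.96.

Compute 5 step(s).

f(x) = x*sin(x) - 1
x₀ = 0.5, x₁ = 1.96

Secant formula: x_{n+1} = x_n - f(x_n)(x_n - x_{n-1})/(f(x_n) - f(x_{n-1}))

Iteration 1:
  f(0.500000) = -0.760287
  f(1.960000) = 0.813415
  x_2 = 1.960000 - 0.813415×(1.960000 - 0.500000)/(0.813415 - (-0.760287))
       = 1.205356
Iteration 2:
  f(1.960000) = 0.813415
  f(1.205356) = 0.125762
  x_3 = 1.205356 - 0.125762×(1.205356 - 1.960000)/(0.125762 - 0.813415)
       = 1.067342
Iteration 3:
  f(1.205356) = 0.125762
  f(1.067342) = -0.065092
  x_4 = 1.067342 - (-0.065092)×(1.067342 - 1.205356)/(-0.065092 - 0.125762)
       = 1.114413
Iteration 4:
  f(1.067342) = -0.065092
  f(1.114413) = 0.000355
  x_5 = 1.114413 - 0.000355×(1.114413 - 1.067342)/(0.000355 - (-0.065092))
       = 1.114157
Iteration 5:
  f(1.114413) = 0.000355
  f(1.114157) = 0.000000
  x_6 = 1.114157 - 0.000000×(1.114157 - 1.114413)/(0.000000 - 0.000355)
       = 1.114157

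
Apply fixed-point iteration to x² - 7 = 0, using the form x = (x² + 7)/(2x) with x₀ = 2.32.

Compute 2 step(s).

Equation: x² - 7 = 0
Fixed-point form: x = (x² + 7)/(2x)
x₀ = 2.32

x_1 = g(2.320000) = 2.668621
x_2 = g(2.668621) = 2.645849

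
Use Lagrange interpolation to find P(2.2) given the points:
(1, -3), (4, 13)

Lagrange interpolation formula:
P(x) = Σ yᵢ × Lᵢ(x)
where Lᵢ(x) = Π_{j≠i} (x - xⱼ)/(xᵢ - xⱼ)

L_0(2.2) = (2.2 - 4)/(1 - 4) = 0.600000
L_1(2.2) = (2.2 - 1)/(4 - 1) = 0.400000

P(2.2) = (-3)×L_0(2.2) + 13×L_1(2.2)
P(2.2) = 3.400000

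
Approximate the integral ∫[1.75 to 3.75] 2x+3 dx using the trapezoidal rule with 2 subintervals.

f(x) = 2x+3
a = 1.75, b = 3.75, n = 2
h = (b - a)/n = 1.000000

Trapezoidal rule: (h/2)[f(x₀) + 2f(x₁) + 2f(x₂) + ... + f(xₙ)]

x_0 = 1.7500, f(x_0) = 6.500000, coefficient = 1
x_1 = 2.7500, f(x_1) = 8.500000, coefficient = 2
x_2 = 3.7500, f(x_2) = 10.500000, coefficient = 1

I ≈ (1.000000/2) × 34.000000 = 17.000000
Exact value: 17.000000
Error: 0.000000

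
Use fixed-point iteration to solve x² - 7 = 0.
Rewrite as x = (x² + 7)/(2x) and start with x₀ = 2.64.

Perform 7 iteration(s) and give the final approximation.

Equation: x² - 7 = 0
Fixed-point form: x = (x² + 7)/(2x)
x₀ = 2.64

x_1 = g(2.640000) = 2.645758
x_2 = g(2.645758) = 2.645751
x_3 = g(2.645751) = 2.645751
x_4 = g(2.645751) = 2.645751
x_5 = g(2.645751) = 2.645751
x_6 = g(2.645751) = 2.645751
x_7 = g(2.645751) = 2.645751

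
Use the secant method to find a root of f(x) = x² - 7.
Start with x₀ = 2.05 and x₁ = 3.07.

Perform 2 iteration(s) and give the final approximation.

f(x) = x² - 7
x₀ = 2.05, x₁ = 3.07

Secant formula: x_{n+1} = x_n - f(x_n)(x_n - x_{n-1})/(f(x_n) - f(x_{n-1}))

Iteration 1:
  f(2.050000) = -2.797500
  f(3.070000) = 2.424900
  x_2 = 3.070000 - 2.424900×(3.070000 - 2.050000)/(2.424900 - (-2.797500))
       = 2.596387
Iteration 2:
  f(3.070000) = 2.424900
  f(2.596387) = -0.258776
  x_3 = 2.596387 - (-0.258776)×(2.596387 - 3.070000)/(-0.258776 - 2.424900)
       = 2.642055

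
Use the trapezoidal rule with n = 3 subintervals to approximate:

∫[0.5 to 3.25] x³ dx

f(x) = x³
a = 0.5, b = 3.25, n = 3
h = (b - a)/n = 0.916667

Trapezoidal rule: (h/2)[f(x₀) + 2f(x₁) + 2f(x₂) + ... + f(xₙ)]

x_0 = 0.5000, f(x_0) = 0.125000, coefficient = 1
x_1 = 1.4167, f(x_1) = 2.843171, coefficient = 2
x_2 = 2.3333, f(x_2) = 12.703704, coefficient = 2
x_3 = 3.2500, f(x_3) = 34.328125, coefficient = 1

I ≈ (0.916667/2) × 65.546875 = 30.042318
Exact value: 27.875977
Error: 2.166341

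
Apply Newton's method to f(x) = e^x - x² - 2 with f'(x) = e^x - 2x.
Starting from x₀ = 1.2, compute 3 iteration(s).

f(x) = e^x - x² - 2
f'(x) = e^x - 2x
x₀ = 1.2

Newton-Raphson formula: x_{n+1} = x_n - f(x_n)/f'(x_n)

Iteration 1:
  f(1.200000) = -0.119883
  f'(1.200000) = 0.920117
  x_1 = 1.200000 - (-0.119883)/0.920117 = 1.330291
Iteration 2:
  f(1.330291) = 0.012470
  f'(1.330291) = 1.121562
  x_2 = 1.330291 - 0.012470/1.121562 = 1.319173
Iteration 3:
  f(1.319173) = 0.000109
  f'(1.319173) = 1.101981
  x_3 = 1.319173 - 0.000109/1.101981 = 1.319074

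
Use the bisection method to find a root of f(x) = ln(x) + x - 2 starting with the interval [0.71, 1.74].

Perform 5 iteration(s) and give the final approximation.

f(x) = ln(x) + x - 2
Initial interval: [0.71, 1.74]

Iteration 1:
  c_1 = (0.710000 + 1.740000)/2 = 1.225000
  f(c_1) = f(1.225000) = -0.572059
  f(a) × f(c) ≥ 0, new interval: [1.225000, 1.740000]
Iteration 2:
  c_2 = (1.225000 + 1.740000)/2 = 1.482500
  f(c_2) = f(1.482500) = -0.123770
  f(a) × f(c) ≥ 0, new interval: [1.482500, 1.740000]
Iteration 3:
  c_3 = (1.482500 + 1.740000)/2 = 1.611250
  f(c_3) = f(1.611250) = 0.088260
  f(a) × f(c) < 0, new interval: [1.482500, 1.611250]
Iteration 4:
  c_4 = (1.482500 + 1.611250)/2 = 1.546875
  f(c_4) = f(1.546875) = -0.016888
  f(a) × f(c) ≥ 0, new interval: [1.546875, 1.611250]
Iteration 5:
  c_5 = (1.546875 + 1.611250)/2 = 1.579063
  f(c_5) = f(1.579063) = 0.035894
  f(a) × f(c) < 0, new interval: [1.546875, 1.579063]

After 5 iteration(s), the approximation is c_5 = 1.579063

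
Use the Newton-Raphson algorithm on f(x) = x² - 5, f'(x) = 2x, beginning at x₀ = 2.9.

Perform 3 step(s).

f(x) = x² - 5
f'(x) = 2x
x₀ = 2.9

Newton-Raphson formula: x_{n+1} = x_n - f(x_n)/f'(x_n)

Iteration 1:
  f(2.900000) = 3.410000
  f'(2.900000) = 5.800000
  x_1 = 2.900000 - 3.410000/5.800000 = 2.312069
Iteration 2:
  f(2.312069) = 0.345663
  f'(2.312069) = 4.624138
  x_2 = 2.312069 - 0.345663/4.624138 = 2.237317
Iteration 3:
  f(2.237317) = 0.005588
  f'(2.237317) = 4.474634
  x_3 = 2.237317 - 0.005588/4.474634 = 2.236068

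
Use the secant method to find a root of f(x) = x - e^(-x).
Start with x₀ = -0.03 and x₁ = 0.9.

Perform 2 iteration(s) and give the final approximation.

f(x) = x - e^(-x)
x₀ = -0.03, x₁ = 0.9

Secant formula: x_{n+1} = x_n - f(x_n)(x_n - x_{n-1})/(f(x_n) - f(x_{n-1}))

Iteration 1:
  f(-0.030000) = -1.060455
  f(0.900000) = 0.493430
  x_2 = 0.900000 - 0.493430×(0.900000 - (-0.030000))/(0.493430 - (-1.060455))
       = 0.604682
Iteration 2:
  f(0.900000) = 0.493430
  f(0.604682) = 0.058434
  x_3 = 0.604682 - 0.058434×(0.604682 - 0.900000)/(0.058434 - 0.493430)
       = 0.565011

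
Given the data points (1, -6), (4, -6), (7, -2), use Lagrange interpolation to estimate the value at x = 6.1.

Lagrange interpolation formula:
P(x) = Σ yᵢ × Lᵢ(x)
where Lᵢ(x) = Π_{j≠i} (x - xⱼ)/(xᵢ - xⱼ)

L_0(6.1) = (6.1 - 4)/(1 - 4) × (6.1 - 7)/(1 - 7) = -0.105000
L_1(6.1) = (6.1 - 1)/(4 - 1) × (6.1 - 7)/(4 - 7) = 0.510000
L_2(6.1) = (6.1 - 1)/(7 - 1) × (6.1 - 4)/(7 - 4) = 0.595000

P(6.1) = (-6)×L_0(6.1) + (-6)×L_1(6.1) + (-2)×L_2(6.1)
P(6.1) = -3.620000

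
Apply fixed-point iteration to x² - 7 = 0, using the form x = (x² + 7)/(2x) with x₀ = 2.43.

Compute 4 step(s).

Equation: x² - 7 = 0
Fixed-point form: x = (x² + 7)/(2x)
x₀ = 2.43

x_1 = g(2.430000) = 2.655329
x_2 = g(2.655329) = 2.645769
x_3 = g(2.645769) = 2.645751
x_4 = g(2.645751) = 2.645751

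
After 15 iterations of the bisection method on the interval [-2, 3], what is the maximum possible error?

Bisection error bound: |error| ≤ (b-a)/2^n
|error| ≤ (3 - (-2))/2^15 = 5/2^15
|error| ≤ 0.0001525879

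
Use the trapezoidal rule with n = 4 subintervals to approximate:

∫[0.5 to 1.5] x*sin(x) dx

f(x) = x*sin(x)
a = 0.5, b = 1.5, n = 4
h = (b - a)/n = 0.250000

Trapezoidal rule: (h/2)[f(x₀) + 2f(x₁) + 2f(x₂) + ... + f(xₙ)]

x_0 = 0.5000, f(x_0) = 0.239713, coefficient = 1
x_1 = 0.7500, f(x_1) = 0.511229, coefficient = 2
x_2 = 1.0000, f(x_2) = 0.841471, coefficient = 2
x_3 = 1.2500, f(x_3) = 1.186231, coefficient = 2
x_4 = 1.5000, f(x_4) = 1.496242, coefficient = 1

I ≈ (0.250000/2) × 6.813817 = 0.851727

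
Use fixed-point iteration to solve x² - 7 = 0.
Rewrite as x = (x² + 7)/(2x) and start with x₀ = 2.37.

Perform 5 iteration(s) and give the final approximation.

Equation: x² - 7 = 0
Fixed-point form: x = (x² + 7)/(2x)
x₀ = 2.37

x_1 = g(2.370000) = 2.661793
x_2 = g(2.661793) = 2.645800
x_3 = g(2.645800) = 2.645751
x_4 = g(2.645751) = 2.645751
x_5 = g(2.645751) = 2.645751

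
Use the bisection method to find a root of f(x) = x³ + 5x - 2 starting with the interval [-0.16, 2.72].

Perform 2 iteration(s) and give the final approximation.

f(x) = x³ + 5x - 2
Initial interval: [-0.16, 2.72]

Iteration 1:
  c_1 = (-0.160000 + 2.720000)/2 = 1.280000
  f(c_1) = f(1.280000) = 6.497152
  f(a) × f(c) < 0, new interval: [-0.160000, 1.280000]
Iteration 2:
  c_2 = (-0.160000 + 1.280000)/2 = 0.560000
  f(c_2) = f(0.560000) = 0.975616
  f(a) × f(c) < 0, new interval: [-0.160000, 0.560000]

After 2 iteration(s), the approximation is c_2 = 0.560000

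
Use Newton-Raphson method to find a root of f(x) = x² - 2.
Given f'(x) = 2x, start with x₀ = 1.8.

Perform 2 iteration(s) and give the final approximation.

f(x) = x² - 2
f'(x) = 2x
x₀ = 1.8

Newton-Raphson formula: x_{n+1} = x_n - f(x_n)/f'(x_n)

Iteration 1:
  f(1.800000) = 1.240000
  f'(1.800000) = 3.600000
  x_1 = 1.800000 - 1.240000/3.600000 = 1.455556
Iteration 2:
  f(1.455556) = 0.118642
  f'(1.455556) = 2.911111
  x_2 = 1.455556 - 0.118642/2.911111 = 1.414801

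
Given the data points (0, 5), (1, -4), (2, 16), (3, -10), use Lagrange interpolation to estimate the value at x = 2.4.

Lagrange interpolation formula:
P(x) = Σ yᵢ × Lᵢ(x)
where Lᵢ(x) = Π_{j≠i} (x - xⱼ)/(xᵢ - xⱼ)

L_0(2.4) = (2.4 - 1)/(0 - 1) × (2.4 - 2)/(0 - 2) × (2.4 - 3)/(0 - 3) = 0.056000
L_1(2.4) = (2.4 - 0)/(1 - 0) × (2.4 - 2)/(1 - 2) × (2.4 - 3)/(1 - 3) = -0.288000
L_2(2.4) = (2.4 - 0)/(2 - 0) × (2.4 - 1)/(2 - 1) × (2.4 - 3)/(2 - 3) = 1.008000
L_3(2.4) = (2.4 - 0)/(3 - 0) × (2.4 - 1)/(3 - 1) × (2.4 - 2)/(3 - 2) = 0.224000

P(2.4) = 5×L_0(2.4) + (-4)×L_1(2.4) + 16×L_2(2.4) + (-10)×L_3(2.4)
P(2.4) = 15.320000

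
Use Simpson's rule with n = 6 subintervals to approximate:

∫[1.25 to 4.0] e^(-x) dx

f(x) = e^(-x)
a = 1.25, b = 4.0, n = 6
h = (b - a)/n = 0.458333

Simpson's rule: (h/3)[f(x₀) + 4f(x₁) + 2f(x₂) + ... + f(xₙ)]

x_0 = 1.2500, f(x_0) = 0.286505, coefficient = 1
x_1 = 1.7083, f(x_1) = 0.181167, coefficient = 4
x_2 = 2.1667, f(x_2) = 0.114559, coefficient = 2
x_3 = 2.6250, f(x_3) = 0.072440, coefficient = 4
x_4 = 3.0833, f(x_4) = 0.045806, coefficient = 2
x_5 = 3.5417, f(x_5) = 0.028965, coefficient = 4
x_6 = 4.0000, f(x_6) = 0.018316, coefficient = 1

I ≈ (0.458333/3) × 1.755840 = 0.268253
Exact value: 0.268189
Error: 0.000064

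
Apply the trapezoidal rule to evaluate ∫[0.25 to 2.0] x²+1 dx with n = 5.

f(x) = x²+1
a = 0.25, b = 2.0, n = 5
h = (b - a)/n = 0.350000

Trapezoidal rule: (h/2)[f(x₀) + 2f(x₁) + 2f(x₂) + ... + f(xₙ)]

x_0 = 0.2500, f(x_0) = 1.062500, coefficient = 1
x_1 = 0.6000, f(x_1) = 1.360000, coefficient = 2
x_2 = 0.9500, f(x_2) = 1.902500, coefficient = 2
x_3 = 1.3000, f(x_3) = 2.690000, coefficient = 2
x_4 = 1.6500, f(x_4) = 3.722500, coefficient = 2
x_5 = 2.0000, f(x_5) = 5.000000, coefficient = 1

I ≈ (0.350000/2) × 25.412500 = 4.447187
Exact value: 4.411458
Error: 0.035729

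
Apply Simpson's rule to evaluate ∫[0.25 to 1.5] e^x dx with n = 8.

f(x) = e^x
a = 0.25, b = 1.5, n = 8
h = (b - a)/n = 0.156250

Simpson's rule: (h/3)[f(x₀) + 4f(x₁) + 2f(x₂) + ... + f(xₙ)]

x_0 = 0.2500, f(x_0) = 1.284025, coefficient = 1
x_1 = 0.4062, f(x_1) = 1.501178, coefficient = 4
x_2 = 0.5625, f(x_2) = 1.755055, coefficient = 2
x_3 = 0.7188, f(x_3) = 2.051867, coefficient = 4
x_4 = 0.8750, f(x_4) = 2.398875, coefficient = 2
x_5 = 1.0312, f(x_5) = 2.804569, coefficient = 4
x_6 = 1.1875, f(x_6) = 3.278874, coefficient = 2
x_7 = 1.3438, f(x_7) = 3.833392, coefficient = 4
x_8 = 1.5000, f(x_8) = 4.481689, coefficient = 1

I ≈ (0.156250/3) × 61.395345 = 3.197674
Exact value: 3.197664
Error: 0.000011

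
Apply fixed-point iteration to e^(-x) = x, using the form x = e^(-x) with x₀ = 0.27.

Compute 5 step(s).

Equation: e^(-x) = x
Fixed-point form: x = e^(-x)
x₀ = 0.27

x_1 = g(0.270000) = 0.763379
x_2 = g(0.763379) = 0.466089
x_3 = g(0.466089) = 0.627452
x_4 = g(0.627452) = 0.533951
x_5 = g(0.533951) = 0.586284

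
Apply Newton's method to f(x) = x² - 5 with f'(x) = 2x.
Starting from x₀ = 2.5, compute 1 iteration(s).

f(x) = x² - 5
f'(x) = 2x
x₀ = 2.5

Newton-Raphson formula: x_{n+1} = x_n - f(x_n)/f'(x_n)

Iteration 1:
  f(2.500000) = 1.250000
  f'(2.500000) = 5.000000
  x_1 = 2.500000 - 1.250000/5.000000 = 2.250000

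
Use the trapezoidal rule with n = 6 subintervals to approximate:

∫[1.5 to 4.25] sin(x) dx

f(x) = sin(x)
a = 1.5, b = 4.25, n = 6
h = (b - a)/n = 0.458333

Trapezoidal rule: (h/2)[f(x₀) + 2f(x₁) + 2f(x₂) + ... + f(xₙ)]

x_0 = 1.5000, f(x_0) = 0.997495, coefficient = 1
x_1 = 1.9583, f(x_1) = 0.925843, coefficient = 2
x_2 = 2.4167, f(x_2) = 0.663080, coefficient = 2
x_3 = 2.8750, f(x_3) = 0.263446, coefficient = 2
x_4 = 3.3333, f(x_4) = -0.190568, coefficient = 2
x_5 = 3.7917, f(x_5) = -0.605245, coefficient = 2
x_6 = 4.2500, f(x_6) = -0.894989, coefficient = 1

I ≈ (0.458333/2) × 2.215616 = 0.507745
Exact value: 0.516825
Error: 0.009079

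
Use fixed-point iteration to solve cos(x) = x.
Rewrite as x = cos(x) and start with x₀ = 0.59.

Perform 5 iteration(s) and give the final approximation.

Equation: cos(x) = x
Fixed-point form: x = cos(x)
x₀ = 0.59

x_1 = g(0.590000) = 0.830941
x_2 = g(0.830941) = 0.674181
x_3 = g(0.674181) = 0.781218
x_4 = g(0.781218) = 0.710056
x_5 = g(0.710056) = 0.758325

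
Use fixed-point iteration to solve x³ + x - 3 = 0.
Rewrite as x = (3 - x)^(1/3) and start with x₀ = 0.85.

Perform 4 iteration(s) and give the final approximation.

Equation: x³ + x - 3 = 0
Fixed-point form: x = (3 - x)^(1/3)
x₀ = 0.85

x_1 = g(0.850000) = 1.290663
x_2 = g(1.290663) = 1.195664
x_3 = g(1.195664) = 1.217416
x_4 = g(1.217416) = 1.212504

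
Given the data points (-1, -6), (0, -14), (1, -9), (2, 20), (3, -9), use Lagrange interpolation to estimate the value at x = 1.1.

Lagrange interpolation formula:
P(x) = Σ yᵢ × Lᵢ(x)
where Lᵢ(x) = Π_{j≠i} (x - xⱼ)/(xᵢ - xⱼ)

L_0(1.1) = (1.1 - 0)/(-1 - 0) × (1.1 - 1)/(-1 - 1) × (1.1 - 2)/(-1 - 2) × (1.1 - 3)/(-1 - 3) = 0.007838
L_1(1.1) = (1.1 - (-1))/(0 - (-1)) × (1.1 - 1)/(0 - 1) × (1.1 - 2)/(0 - 2) × (1.1 - 3)/(0 - 3) = -0.059850
L_2(1.1) = (1.1 - (-1))/(1 - (-1)) × (1.1 - 0)/(1 - 0) × (1.1 - 2)/(1 - 2) × (1.1 - 3)/(1 - 3) = 0.987525
L_3(1.1) = (1.1 - (-1))/(2 - (-1)) × (1.1 - 0)/(2 - 0) × (1.1 - 1)/(2 - 1) × (1.1 - 3)/(2 - 3) = 0.073150
L_4(1.1) = (1.1 - (-1))/(3 - (-1)) × (1.1 - 0)/(3 - 0) × (1.1 - 1)/(3 - 1) × (1.1 - 2)/(3 - 2) = -0.008663

P(1.1) = (-6)×L_0(1.1) + (-14)×L_1(1.1) + (-9)×L_2(1.1) + 20×L_3(1.1) + (-9)×L_4(1.1)
P(1.1) = -6.555887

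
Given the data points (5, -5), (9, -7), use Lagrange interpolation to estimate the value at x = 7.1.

Lagrange interpolation formula:
P(x) = Σ yᵢ × Lᵢ(x)
where Lᵢ(x) = Π_{j≠i} (x - xⱼ)/(xᵢ - xⱼ)

L_0(7.1) = (7.1 - 9)/(5 - 9) = 0.475000
L_1(7.1) = (7.1 - 5)/(9 - 5) = 0.525000

P(7.1) = (-5)×L_0(7.1) + (-7)×L_1(7.1)
P(7.1) = -6.050000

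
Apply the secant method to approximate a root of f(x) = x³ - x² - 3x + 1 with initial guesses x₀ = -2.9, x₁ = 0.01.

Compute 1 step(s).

f(x) = x³ - x² - 3x + 1
x₀ = -2.9, x₁ = 0.01

Secant formula: x_{n+1} = x_n - f(x_n)(x_n - x_{n-1})/(f(x_n) - f(x_{n-1}))

Iteration 1:
  f(-2.900000) = -23.099000
  f(0.010000) = 0.969901
  x_2 = 0.010000 - 0.969901×(0.010000 - (-2.900000))/(0.969901 - (-23.099000))
       = -0.107264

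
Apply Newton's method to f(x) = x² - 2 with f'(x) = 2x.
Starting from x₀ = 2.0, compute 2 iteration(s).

f(x) = x² - 2
f'(x) = 2x
x₀ = 2.0

Newton-Raphson formula: x_{n+1} = x_n - f(x_n)/f'(x_n)

Iteration 1:
  f(2.000000) = 2.000000
  f'(2.000000) = 4.000000
  x_1 = 2.000000 - 2.000000/4.000000 = 1.500000
Iteration 2:
  f(1.500000) = 0.250000
  f'(1.500000) = 3.000000
  x_2 = 1.500000 - 0.250000/3.000000 = 1.416667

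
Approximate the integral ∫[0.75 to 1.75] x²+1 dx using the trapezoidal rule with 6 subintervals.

f(x) = x²+1
a = 0.75, b = 1.75, n = 6
h = (b - a)/n = 0.166667

Trapezoidal rule: (h/2)[f(x₀) + 2f(x₁) + 2f(x₂) + ... + f(xₙ)]

x_0 = 0.7500, f(x_0) = 1.562500, coefficient = 1
x_1 = 0.9167, f(x_1) = 1.840278, coefficient = 2
x_2 = 1.0833, f(x_2) = 2.173611, coefficient = 2
x_3 = 1.2500, f(x_3) = 2.562500, coefficient = 2
x_4 = 1.4167, f(x_4) = 3.006944, coefficient = 2
x_5 = 1.5833, f(x_5) = 3.506944, coefficient = 2
x_6 = 1.7500, f(x_6) = 4.062500, coefficient = 1

I ≈ (0.166667/2) × 31.805556 = 2.650463
Exact value: 2.645833
Error: 0.004630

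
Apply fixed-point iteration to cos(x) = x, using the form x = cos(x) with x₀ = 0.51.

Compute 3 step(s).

Equation: cos(x) = x
Fixed-point form: x = cos(x)
x₀ = 0.51

x_1 = g(0.510000) = 0.872745
x_2 = g(0.872745) = 0.642726
x_3 = g(0.642726) = 0.800465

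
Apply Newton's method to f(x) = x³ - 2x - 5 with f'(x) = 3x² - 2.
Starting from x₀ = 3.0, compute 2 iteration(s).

f(x) = x³ - 2x - 5
f'(x) = 3x² - 2
x₀ = 3.0

Newton-Raphson formula: x_{n+1} = x_n - f(x_n)/f'(x_n)

Iteration 1:
  f(3.000000) = 16.000000
  f'(3.000000) = 25.000000
  x_1 = 3.000000 - 16.000000/25.000000 = 2.360000
Iteration 2:
  f(2.360000) = 3.424256
  f'(2.360000) = 14.708800
  x_2 = 2.360000 - 3.424256/14.708800 = 2.127197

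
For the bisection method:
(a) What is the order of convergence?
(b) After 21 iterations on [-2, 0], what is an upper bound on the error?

(a) Bisection has linear (order 1) convergence; the error is halved each step.

(b) Error bound = (b-a)/2^n = (0 - (-2))/2^{21}
    = 2/2^{21}

(a) 1 (linear); (b) error ≤ 9.54e-07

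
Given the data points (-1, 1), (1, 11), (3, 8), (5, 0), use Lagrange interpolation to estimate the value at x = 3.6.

Lagrange interpolation formula:
P(x) = Σ yᵢ × Lᵢ(x)
where Lᵢ(x) = Π_{j≠i} (x - xⱼ)/(xᵢ - xⱼ)

L_0(3.6) = (3.6 - 1)/(-1 - 1) × (3.6 - 3)/(-1 - 3) × (3.6 - 5)/(-1 - 5) = 0.045500
L_1(3.6) = (3.6 - (-1))/(1 - (-1)) × (3.6 - 3)/(1 - 3) × (3.6 - 5)/(1 - 5) = -0.241500
L_2(3.6) = (3.6 - (-1))/(3 - (-1)) × (3.6 - 1)/(3 - 1) × (3.6 - 5)/(3 - 5) = 1.046500
L_3(3.6) = (3.6 - (-1))/(5 - (-1)) × (3.6 - 1)/(5 - 1) × (3.6 - 3)/(5 - 3) = 0.149500

P(3.6) = 1×L_0(3.6) + 11×L_1(3.6) + 8×L_2(3.6) + 0×L_3(3.6)
P(3.6) = 5.761000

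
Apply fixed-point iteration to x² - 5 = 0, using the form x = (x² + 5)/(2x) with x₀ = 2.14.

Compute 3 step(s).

Equation: x² - 5 = 0
Fixed-point form: x = (x² + 5)/(2x)
x₀ = 2.14

x_1 = g(2.140000) = 2.238224
x_2 = g(2.238224) = 2.236069
x_3 = g(2.236069) = 2.236068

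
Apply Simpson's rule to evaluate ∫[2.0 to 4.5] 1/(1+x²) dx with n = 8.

f(x) = 1/(1+x²)
a = 2.0, b = 4.5, n = 8
h = (b - a)/n = 0.312500

Simpson's rule: (h/3)[f(x₀) + 4f(x₁) + 2f(x₂) + ... + f(xₙ)]

x_0 = 2.0000, f(x_0) = 0.200000, coefficient = 1
x_1 = 2.3125, f(x_1) = 0.157538, coefficient = 4
x_2 = 2.6250, f(x_2) = 0.126733, coefficient = 2
x_3 = 2.9375, f(x_3) = 0.103854, coefficient = 4
x_4 = 3.2500, f(x_4) = 0.086486, coefficient = 2
x_5 = 3.5625, f(x_5) = 0.073039, coefficient = 4
x_6 = 3.8750, f(x_6) = 0.062439, coefficient = 2
x_7 = 4.1875, f(x_7) = 0.053952, coefficient = 4
x_8 = 4.5000, f(x_8) = 0.047059, coefficient = 1

I ≈ (0.312500/3) × 2.351905 = 0.244990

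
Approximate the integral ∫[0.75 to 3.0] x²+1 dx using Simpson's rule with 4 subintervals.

f(x) = x²+1
a = 0.75, b = 3.0, n = 4
h = (b - a)/n = 0.562500

Simpson's rule: (h/3)[f(x₀) + 4f(x₁) + 2f(x₂) + ... + f(xₙ)]

x_0 = 0.7500, f(x_0) = 1.562500, coefficient = 1
x_1 = 1.3125, f(x_1) = 2.722656, coefficient = 4
x_2 = 1.8750, f(x_2) = 4.515625, coefficient = 2
x_3 = 2.4375, f(x_3) = 6.941406, coefficient = 4
x_4 = 3.0000, f(x_4) = 10.000000, coefficient = 1

I ≈ (0.562500/3) × 59.250000 = 11.109375
Exact value: 11.109375
Error: 0.000000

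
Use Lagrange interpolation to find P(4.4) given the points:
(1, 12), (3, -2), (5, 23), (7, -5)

Lagrange interpolation formula:
P(x) = Σ yᵢ × Lᵢ(x)
where Lᵢ(x) = Π_{j≠i} (x - xⱼ)/(xᵢ - xⱼ)

L_0(4.4) = (4.4 - 3)/(1 - 3) × (4.4 - 5)/(1 - 5) × (4.4 - 7)/(1 - 7) = -0.045500
L_1(4.4) = (4.4 - 1)/(3 - 1) × (4.4 - 5)/(3 - 5) × (4.4 - 7)/(3 - 7) = 0.331500
L_2(4.4) = (4.4 - 1)/(5 - 1) × (4.4 - 3)/(5 - 3) × (4.4 - 7)/(5 - 7) = 0.773500
L_3(4.4) = (4.4 - 1)/(7 - 1) × (4.4 - 3)/(7 - 3) × (4.4 - 5)/(7 - 5) = -0.059500

P(4.4) = 12×L_0(4.4) + (-2)×L_1(4.4) + 23×L_2(4.4) + (-5)×L_3(4.4)
P(4.4) = 16.879000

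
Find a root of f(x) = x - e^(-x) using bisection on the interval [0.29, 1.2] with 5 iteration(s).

f(x) = x - e^(-x)
Initial interval: [0.29, 1.2]

Iteration 1:
  c_1 = (0.290000 + 1.200000)/2 = 0.745000
  f(c_1) = f(0.745000) = 0.270266
  f(a) × f(c) < 0, new interval: [0.290000, 0.745000]
Iteration 2:
  c_2 = (0.290000 + 0.745000)/2 = 0.517500
  f(c_2) = f(0.517500) = -0.078509
  f(a) × f(c) ≥ 0, new interval: [0.517500, 0.745000]
Iteration 3:
  c_3 = (0.517500 + 0.745000)/2 = 0.631250
  f(c_3) = f(0.631250) = 0.099324
  f(a) × f(c) < 0, new interval: [0.517500, 0.631250]
Iteration 4:
  c_4 = (0.517500 + 0.631250)/2 = 0.574375
  f(c_4) = f(0.574375) = 0.011318
  f(a) × f(c) < 0, new interval: [0.517500, 0.574375]
Iteration 5:
  c_5 = (0.517500 + 0.574375)/2 = 0.545937
  f(c_5) = f(0.545937) = -0.033361
  f(a) × f(c) ≥ 0, new interval: [0.545937, 0.574375]

After 5 iteration(s), the approximation is c_5 = 0.545937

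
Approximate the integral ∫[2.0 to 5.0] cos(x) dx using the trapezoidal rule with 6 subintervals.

f(x) = cos(x)
a = 2.0, b = 5.0, n = 6
h = (b - a)/n = 0.500000

Trapezoidal rule: (h/2)[f(x₀) + 2f(x₁) + 2f(x₂) + ... + f(xₙ)]

x_0 = 2.0000, f(x_0) = -0.416147, coefficient = 1
x_1 = 2.5000, f(x_1) = -0.801144, coefficient = 2
x_2 = 3.0000, f(x_2) = -0.989992, coefficient = 2
x_3 = 3.5000, f(x_3) = -0.936457, coefficient = 2
x_4 = 4.0000, f(x_4) = -0.653644, coefficient = 2
x_5 = 4.5000, f(x_5) = -0.210796, coefficient = 2
x_6 = 5.0000, f(x_6) = 0.283662, coefficient = 1

I ≈ (0.500000/2) × -7.316549 = -1.829137
Exact value: -1.868222
Error: 0.039084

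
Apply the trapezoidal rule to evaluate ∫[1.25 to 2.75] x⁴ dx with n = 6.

f(x) = x⁴
a = 1.25, b = 2.75, n = 6
h = (b - a)/n = 0.250000

Trapezoidal rule: (h/2)[f(x₀) + 2f(x₁) + 2f(x₂) + ... + f(xₙ)]

x_0 = 1.2500, f(x_0) = 2.441406, coefficient = 1
x_1 = 1.5000, f(x_1) = 5.062500, coefficient = 2
x_2 = 1.7500, f(x_2) = 9.378906, coefficient = 2
x_3 = 2.0000, f(x_3) = 16.000000, coefficient = 2
x_4 = 2.2500, f(x_4) = 25.628906, coefficient = 2
x_5 = 2.5000, f(x_5) = 39.062500, coefficient = 2
x_6 = 2.7500, f(x_6) = 57.191406, coefficient = 1

I ≈ (0.250000/2) × 249.898438 = 31.237305
Exact value: 30.844922
Error: 0.392383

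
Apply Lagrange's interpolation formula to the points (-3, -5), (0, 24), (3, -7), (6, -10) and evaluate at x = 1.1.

Lagrange interpolation formula:
P(x) = Σ yᵢ × Lᵢ(x)
where Lᵢ(x) = Π_{j≠i} (x - xⱼ)/(xᵢ - xⱼ)

L_0(1.1) = (1.1 - 0)/(-3 - 0) × (1.1 - 3)/(-3 - 3) × (1.1 - 6)/(-3 - 6) = -0.063216
L_1(1.1) = (1.1 - (-3))/(0 - (-3)) × (1.1 - 3)/(0 - 3) × (1.1 - 6)/(0 - 6) = 0.706870
L_2(1.1) = (1.1 - (-3))/(3 - (-3)) × (1.1 - 0)/(3 - 0) × (1.1 - 6)/(3 - 6) = 0.409241
L_3(1.1) = (1.1 - (-3))/(6 - (-3)) × (1.1 - 0)/(6 - 0) × (1.1 - 3)/(6 - 3) = -0.052895

P(1.1) = (-5)×L_0(1.1) + 24×L_1(1.1) + (-7)×L_2(1.1) + (-10)×L_3(1.1)
P(1.1) = 14.945235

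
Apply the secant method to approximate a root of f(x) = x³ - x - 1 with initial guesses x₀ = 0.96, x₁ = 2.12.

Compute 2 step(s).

f(x) = x³ - x - 1
x₀ = 0.96, x₁ = 2.12

Secant formula: x_{n+1} = x_n - f(x_n)(x_n - x_{n-1})/(f(x_n) - f(x_{n-1}))

Iteration 1:
  f(0.960000) = -1.075264
  f(2.120000) = 6.408128
  x_2 = 2.120000 - 6.408128×(2.120000 - 0.960000)/(6.408128 - (-1.075264))
       = 1.126677
Iteration 2:
  f(2.120000) = 6.408128
  f(1.126677) = -0.696473
  x_3 = 1.126677 - (-0.696473)×(1.126677 - 2.120000)/(-0.696473 - 6.408128)
       = 1.224053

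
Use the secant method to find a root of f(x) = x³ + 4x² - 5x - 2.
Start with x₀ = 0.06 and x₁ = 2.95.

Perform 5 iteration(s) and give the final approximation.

f(x) = x³ + 4x² - 5x - 2
x₀ = 0.06, x₁ = 2.95

Secant formula: x_{n+1} = x_n - f(x_n)(x_n - x_{n-1})/(f(x_n) - f(x_{n-1}))

Iteration 1:
  f(0.060000) = -2.285384
  f(2.950000) = 43.732375
  x_2 = 2.950000 - 43.732375×(2.950000 - 0.060000)/(43.732375 - (-2.285384))
       = 0.203526
Iteration 2:
  f(2.950000) = 43.732375
  f(0.203526) = -2.843509
  x_3 = 0.203526 - (-2.843509)×(0.203526 - 2.950000)/(-2.843509 - 43.732375)
       = 0.371202
Iteration 3:
  f(0.203526) = -2.843509
  f(0.371202) = -3.253697
  x_4 = 0.371202 - (-3.253697)×(0.371202 - 0.203526)/(-3.253697 - (-2.843509))
       = -0.958833
Iteration 4:
  f(0.371202) = -3.253697
  f(-0.958833) = 5.590094
  x_5 = -0.958833 - 5.590094×(-0.958833 - 0.371202)/(5.590094 - (-3.253697))
       = -0.118128
Iteration 5:
  f(-0.958833) = 5.590094
  f(-0.118128) = -1.355191
  x_6 = -0.118128 - (-1.355191)×(-0.118128 - (-0.958833))/(-1.355191 - 5.590094)
       = -0.282170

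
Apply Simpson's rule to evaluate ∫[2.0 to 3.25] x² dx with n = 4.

f(x) = x²
a = 2.0, b = 3.25, n = 4
h = (b - a)/n = 0.312500

Simpson's rule: (h/3)[f(x₀) + 4f(x₁) + 2f(x₂) + ... + f(xₙ)]

x_0 = 2.0000, f(x_0) = 4.000000, coefficient = 1
x_1 = 2.3125, f(x_1) = 5.347656, coefficient = 4
x_2 = 2.6250, f(x_2) = 6.890625, coefficient = 2
x_3 = 2.9375, f(x_3) = 8.628906, coefficient = 4
x_4 = 3.2500, f(x_4) = 10.562500, coefficient = 1

I ≈ (0.312500/3) × 84.250000 = 8.776042
Exact value: 8.776042
Error: 0.000000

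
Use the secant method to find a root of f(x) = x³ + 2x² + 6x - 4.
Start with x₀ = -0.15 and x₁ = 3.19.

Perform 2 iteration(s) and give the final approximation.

f(x) = x³ + 2x² + 6x - 4
x₀ = -0.15, x₁ = 3.19

Secant formula: x_{n+1} = x_n - f(x_n)(x_n - x_{n-1})/(f(x_n) - f(x_{n-1}))

Iteration 1:
  f(-0.150000) = -4.858375
  f(3.190000) = 67.953959
  x_2 = 3.190000 - 67.953959×(3.190000 - (-0.150000))/(67.953959 - (-4.858375))
       = 0.072860
Iteration 2:
  f(3.190000) = 67.953959
  f(0.072860) = -3.551835
  x_3 = 0.072860 - (-3.551835)×(0.072860 - 3.190000)/(-3.551835 - 67.953959)
       = 0.227695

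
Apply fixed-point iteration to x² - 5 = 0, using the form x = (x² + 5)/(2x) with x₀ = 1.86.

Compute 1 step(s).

Equation: x² - 5 = 0
Fixed-point form: x = (x² + 5)/(2x)
x₀ = 1.86

x_1 = g(1.860000) = 2.274086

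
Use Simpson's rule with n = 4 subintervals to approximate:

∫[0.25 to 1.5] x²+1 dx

f(x) = x²+1
a = 0.25, b = 1.5, n = 4
h = (b - a)/n = 0.312500

Simpson's rule: (h/3)[f(x₀) + 4f(x₁) + 2f(x₂) + ... + f(xₙ)]

x_0 = 0.2500, f(x_0) = 1.062500, coefficient = 1
x_1 = 0.5625, f(x_1) = 1.316406, coefficient = 4
x_2 = 0.8750, f(x_2) = 1.765625, coefficient = 2
x_3 = 1.1875, f(x_3) = 2.410156, coefficient = 4
x_4 = 1.5000, f(x_4) = 3.250000, coefficient = 1

I ≈ (0.312500/3) × 22.750000 = 2.369792
Exact value: 2.369792
Error: 0.000000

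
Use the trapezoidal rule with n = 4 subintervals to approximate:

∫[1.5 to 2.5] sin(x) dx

f(x) = sin(x)
a = 1.5, b = 2.5, n = 4
h = (b - a)/n = 0.250000

Trapezoidal rule: (h/2)[f(x₀) + 2f(x₁) + 2f(x₂) + ... + f(xₙ)]

x_0 = 1.5000, f(x_0) = 0.997495, coefficient = 1
x_1 = 1.7500, f(x_1) = 0.983986, coefficient = 2
x_2 = 2.0000, f(x_2) = 0.909297, coefficient = 2
x_3 = 2.2500, f(x_3) = 0.778073, coefficient = 2
x_4 = 2.5000, f(x_4) = 0.598472, coefficient = 1

I ≈ (0.250000/2) × 6.938680 = 0.867335
Exact value: 0.871881
Error: 0.004546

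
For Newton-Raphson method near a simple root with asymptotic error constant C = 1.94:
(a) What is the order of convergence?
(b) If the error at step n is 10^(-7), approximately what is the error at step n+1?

(a) Newton-Raphson has quadratic (order 2) convergence near simple roots.
    This means |e_{n+1}| ≈ C|e_n|².

(b) With |e_n| = 10^(-7) and C = 1.94:
    |e_{n+1}| ≈ 1.94 × (10^(-7))² = 1.94 × 10^(-14)

(a) 2 (quadratic); (b) |e_{n+1}| ≈ 1.940e-14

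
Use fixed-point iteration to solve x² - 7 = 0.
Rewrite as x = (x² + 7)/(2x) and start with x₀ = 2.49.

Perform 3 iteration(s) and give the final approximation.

Equation: x² - 7 = 0
Fixed-point form: x = (x² + 7)/(2x)
x₀ = 2.49

x_1 = g(2.490000) = 2.650622
x_2 = g(2.650622) = 2.645756
x_3 = g(2.645756) = 2.645751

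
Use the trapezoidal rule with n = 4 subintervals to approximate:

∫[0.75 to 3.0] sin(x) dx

f(x) = sin(x)
a = 0.75, b = 3.0, n = 4
h = (b - a)/n = 0.562500

Trapezoidal rule: (h/2)[f(x₀) + 2f(x₁) + 2f(x₂) + ... + f(xₙ)]

x_0 = 0.7500, f(x_0) = 0.681639, coefficient = 1
x_1 = 1.3125, f(x_1) = 0.966827, coefficient = 2
x_2 = 1.8750, f(x_2) = 0.954086, coefficient = 2
x_3 = 2.4375, f(x_3) = 0.647343, coefficient = 2
x_4 = 3.0000, f(x_4) = 0.141120, coefficient = 1

I ≈ (0.562500/2) × 5.959268 = 1.676044
Exact value: 1.721681
Error: 0.045637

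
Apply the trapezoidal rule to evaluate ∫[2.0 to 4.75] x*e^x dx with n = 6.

f(x) = x*e^x
a = 2.0, b = 4.75, n = 6
h = (b - a)/n = 0.458333

Trapezoidal rule: (h/2)[f(x₀) + 2f(x₁) + 2f(x₂) + ... + f(xₙ)]

x_0 = 2.0000, f(x_0) = 14.778112, coefficient = 1
x_1 = 2.4583, f(x_1) = 28.726411, coefficient = 2
x_2 = 2.9167, f(x_2) = 53.898793, coefficient = 2
x_3 = 3.3750, f(x_3) = 98.631958, coefficient = 2
x_4 = 3.8333, f(x_4) = 177.162622, coefficient = 2
x_5 = 4.2917, f(x_5) = 313.670109, coefficient = 2
x_6 = 4.7500, f(x_6) = 549.025352, coefficient = 1

I ≈ (0.458333/2) × 1907.983249 = 437.246161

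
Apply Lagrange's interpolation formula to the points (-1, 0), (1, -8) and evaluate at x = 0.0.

Lagrange interpolation formula:
P(x) = Σ yᵢ × Lᵢ(x)
where Lᵢ(x) = Π_{j≠i} (x - xⱼ)/(xᵢ - xⱼ)

L_0(0.0) = (0.0 - 1)/(-1 - 1) = 0.500000
L_1(0.0) = (0.0 - (-1))/(1 - (-1)) = 0.500000

P(0.0) = 0×L_0(0.0) + (-8)×L_1(0.0)
P(0.0) = -4.000000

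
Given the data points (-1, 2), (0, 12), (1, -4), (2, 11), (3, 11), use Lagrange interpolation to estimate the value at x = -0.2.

Lagrange interpolation formula:
P(x) = Σ yᵢ × Lᵢ(x)
where Lᵢ(x) = Π_{j≠i} (x - xⱼ)/(xᵢ - xⱼ)

L_0(-0.2) = (-0.2 - 0)/(-1 - 0) × (-0.2 - 1)/(-1 - 1) × (-0.2 - 2)/(-1 - 2) × (-0.2 - 3)/(-1 - 3) = 0.070400
L_1(-0.2) = (-0.2 - (-1))/(0 - (-1)) × (-0.2 - 1)/(0 - 1) × (-0.2 - 2)/(0 - 2) × (-0.2 - 3)/(0 - 3) = 1.126400
L_2(-0.2) = (-0.2 - (-1))/(1 - (-1)) × (-0.2 - 0)/(1 - 0) × (-0.2 - 2)/(1 - 2) × (-0.2 - 3)/(1 - 3) = -0.281600
L_3(-0.2) = (-0.2 - (-1))/(2 - (-1)) × (-0.2 - 0)/(2 - 0) × (-0.2 - 1)/(2 - 1) × (-0.2 - 3)/(2 - 3) = 0.102400
L_4(-0.2) = (-0.2 - (-1))/(3 - (-1)) × (-0.2 - 0)/(3 - 0) × (-0.2 - 1)/(3 - 1) × (-0.2 - 2)/(3 - 2) = -0.017600

P(-0.2) = 2×L_0(-0.2) + 12×L_1(-0.2) + (-4)×L_2(-0.2) + 11×L_3(-0.2) + 11×L_4(-0.2)
P(-0.2) = 15.716800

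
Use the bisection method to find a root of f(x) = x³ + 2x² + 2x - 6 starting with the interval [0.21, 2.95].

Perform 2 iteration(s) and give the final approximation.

f(x) = x³ + 2x² + 2x - 6
Initial interval: [0.21, 2.95]

Iteration 1:
  c_1 = (0.210000 + 2.950000)/2 = 1.580000
  f(c_1) = f(1.580000) = 6.097112
  f(a) × f(c) < 0, new interval: [0.210000, 1.580000]
Iteration 2:
  c_2 = (0.210000 + 1.580000)/2 = 0.895000
  f(c_2) = f(0.895000) = -1.891033
  f(a) × f(c) ≥ 0, new interval: [0.895000, 1.580000]

After 2 iteration(s), the approximation is c_2 = 0.895000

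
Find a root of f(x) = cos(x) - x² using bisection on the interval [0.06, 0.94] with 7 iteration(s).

f(x) = cos(x) - x²
Initial interval: [0.06, 0.94]

Iteration 1:
  c_1 = (0.060000 + 0.940000)/2 = 0.500000
  f(c_1) = f(0.500000) = 0.627583
  f(a) × f(c) ≥ 0, new interval: [0.500000, 0.940000]
Iteration 2:
  c_2 = (0.500000 + 0.940000)/2 = 0.720000
  f(c_2) = f(0.720000) = 0.233406
  f(a) × f(c) ≥ 0, new interval: [0.720000, 0.940000]
Iteration 3:
  c_3 = (0.720000 + 0.940000)/2 = 0.830000
  f(c_3) = f(0.830000) = -0.014024
  f(a) × f(c) < 0, new interval: [0.720000, 0.830000]
Iteration 4:
  c_4 = (0.720000 + 0.830000)/2 = 0.775000
  f(c_4) = f(0.775000) = 0.113796
  f(a) × f(c) ≥ 0, new interval: [0.775000, 0.830000]
Iteration 5:
  c_5 = (0.775000 + 0.830000)/2 = 0.802500
  f(c_5) = f(0.802500) = 0.050905
  f(a) × f(c) ≥ 0, new interval: [0.802500, 0.830000]
Iteration 6:
  c_6 = (0.802500 + 0.830000)/2 = 0.816250
  f(c_6) = f(0.816250) = 0.018694
  f(a) × f(c) ≥ 0, new interval: [0.816250, 0.830000]
Iteration 7:
  c_7 = (0.816250 + 0.830000)/2 = 0.823125
  f(c_7) = f(0.823125) = 0.002398
  f(a) × f(c) ≥ 0, new interval: [0.823125, 0.830000]

After 7 iteration(s), the approximation is c_7 = 0.823125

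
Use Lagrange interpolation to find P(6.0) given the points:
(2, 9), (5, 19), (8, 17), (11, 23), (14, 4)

Lagrange interpolation formula:
P(x) = Σ yᵢ × Lᵢ(x)
where Lᵢ(x) = Π_{j≠i} (x - xⱼ)/(xᵢ - xⱼ)

L_0(6.0) = (6.0 - 5)/(2 - 5) × (6.0 - 8)/(2 - 8) × (6.0 - 11)/(2 - 11) × (6.0 - 14)/(2 - 14) = -0.041152
L_1(6.0) = (6.0 - 2)/(5 - 2) × (6.0 - 8)/(5 - 8) × (6.0 - 11)/(5 - 11) × (6.0 - 14)/(5 - 14) = 0.658436
L_2(6.0) = (6.0 - 2)/(8 - 2) × (6.0 - 5)/(8 - 5) × (6.0 - 11)/(8 - 11) × (6.0 - 14)/(8 - 14) = 0.493827
L_3(6.0) = (6.0 - 2)/(11 - 2) × (6.0 - 5)/(11 - 5) × (6.0 - 8)/(11 - 8) × (6.0 - 14)/(11 - 14) = -0.131687
L_4(6.0) = (6.0 - 2)/(14 - 2) × (6.0 - 5)/(14 - 5) × (6.0 - 8)/(14 - 8) × (6.0 - 11)/(14 - 11) = 0.020576

P(6.0) = 9×L_0(6.0) + 19×L_1(6.0) + 17×L_2(6.0) + 23×L_3(6.0) + 4×L_4(6.0)
P(6.0) = 17.588477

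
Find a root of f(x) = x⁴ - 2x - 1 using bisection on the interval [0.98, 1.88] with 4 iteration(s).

f(x) = x⁴ - 2x - 1
Initial interval: [0.98, 1.88]

Iteration 1:
  c_1 = (0.980000 + 1.880000)/2 = 1.430000
  f(c_1) = f(1.430000) = 0.321616
  f(a) × f(c) < 0, new interval: [0.980000, 1.430000]
Iteration 2:
  c_2 = (0.980000 + 1.430000)/2 = 1.205000
  f(c_2) = f(1.205000) = -1.301623
  f(a) × f(c) ≥ 0, new interval: [1.205000, 1.430000]
Iteration 3:
  c_3 = (1.205000 + 1.430000)/2 = 1.317500
  f(c_3) = f(1.317500) = -0.621977
  f(a) × f(c) ≥ 0, new interval: [1.317500, 1.430000]
Iteration 4:
  c_4 = (1.317500 + 1.430000)/2 = 1.373750
  f(c_4) = f(1.373750) = -0.186017
  f(a) × f(c) ≥ 0, new interval: [1.373750, 1.430000]

After 4 iteration(s), the approximation is c_4 = 1.373750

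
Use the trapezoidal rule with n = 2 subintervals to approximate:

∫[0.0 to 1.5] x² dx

f(x) = x²
a = 0.0, b = 1.5, n = 2
h = (b - a)/n = 0.750000

Trapezoidal rule: (h/2)[f(x₀) + 2f(x₁) + 2f(x₂) + ... + f(xₙ)]

x_0 = 0.0000, f(x_0) = 0.000000, coefficient = 1
x_1 = 0.7500, f(x_1) = 0.562500, coefficient = 2
x_2 = 1.5000, f(x_2) = 2.250000, coefficient = 1

I ≈ (0.750000/2) × 3.375000 = 1.265625
Exact value: 1.125000
Error: 0.140625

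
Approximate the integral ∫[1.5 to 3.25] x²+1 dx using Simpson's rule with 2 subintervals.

f(x) = x²+1
a = 1.5, b = 3.25, n = 2
h = (b - a)/n = 0.875000

Simpson's rule: (h/3)[f(x₀) + 4f(x₁) + 2f(x₂) + ... + f(xₙ)]

x_0 = 1.5000, f(x_0) = 3.250000, coefficient = 1
x_1 = 2.3750, f(x_1) = 6.640625, coefficient = 4
x_2 = 3.2500, f(x_2) = 11.562500, coefficient = 1

I ≈ (0.875000/3) × 41.375000 = 12.067708
Exact value: 12.067708
Error: 0.000000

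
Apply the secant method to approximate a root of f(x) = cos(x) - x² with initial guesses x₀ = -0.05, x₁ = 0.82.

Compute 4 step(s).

f(x) = cos(x) - x²
x₀ = -0.05, x₁ = 0.82

Secant formula: x_{n+1} = x_n - f(x_n)(x_n - x_{n-1})/(f(x_n) - f(x_{n-1}))

Iteration 1:
  f(-0.050000) = 0.996250
  f(0.820000) = 0.009821
  x_2 = 0.820000 - 0.009821×(0.820000 - (-0.050000))/(0.009821 - 0.996250)
       = 0.828662
Iteration 2:
  f(0.820000) = 0.009821
  f(0.828662) = -0.010818
  x_3 = 0.828662 - (-0.010818)×(0.828662 - 0.820000)/(-0.010818 - 0.009821)
       = 0.824122
Iteration 3:
  f(0.828662) = -0.010818
  f(0.824122) = 0.000025
  x_4 = 0.824122 - 0.000025×(0.824122 - 0.828662)/(0.000025 - (-0.010818))
       = 0.824132
Iteration 4:
  f(0.824122) = 0.000025
  f(0.824132) = 0.000000
  x_5 = 0.824132 - 0.000000×(0.824132 - 0.824122)/(0.000000 - 0.000025)
       = 0.824132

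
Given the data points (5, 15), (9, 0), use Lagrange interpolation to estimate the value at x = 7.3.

Lagrange interpolation formula:
P(x) = Σ yᵢ × Lᵢ(x)
where Lᵢ(x) = Π_{j≠i} (x - xⱼ)/(xᵢ - xⱼ)

L_0(7.3) = (7.3 - 9)/(5 - 9) = 0.425000
L_1(7.3) = (7.3 - 5)/(9 - 5) = 0.575000

P(7.3) = 15×L_0(7.3) + 0×L_1(7.3)
P(7.3) = 6.375000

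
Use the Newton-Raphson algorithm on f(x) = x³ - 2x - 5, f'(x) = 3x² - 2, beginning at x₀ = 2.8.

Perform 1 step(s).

f(x) = x³ - 2x - 5
f'(x) = 3x² - 2
x₀ = 2.8

Newton-Raphson formula: x_{n+1} = x_n - f(x_n)/f'(x_n)

Iteration 1:
  f(2.800000) = 11.352000
  f'(2.800000) = 21.520000
  x_1 = 2.800000 - 11.352000/21.520000 = 2.272491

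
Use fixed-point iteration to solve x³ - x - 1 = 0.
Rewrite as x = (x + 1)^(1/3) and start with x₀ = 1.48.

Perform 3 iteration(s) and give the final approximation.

Equation: x³ - x - 1 = 0
Fixed-point form: x = (x + 1)^(1/3)
x₀ = 1.48

x_1 = g(1.480000) = 1.353580
x_2 = g(1.353580) = 1.330178
x_3 = g(1.330178) = 1.325754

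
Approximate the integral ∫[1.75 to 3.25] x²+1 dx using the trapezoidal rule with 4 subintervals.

f(x) = x²+1
a = 1.75, b = 3.25, n = 4
h = (b - a)/n = 0.375000

Trapezoidal rule: (h/2)[f(x₀) + 2f(x₁) + 2f(x₂) + ... + f(xₙ)]

x_0 = 1.7500, f(x_0) = 4.062500, coefficient = 1
x_1 = 2.1250, f(x_1) = 5.515625, coefficient = 2
x_2 = 2.5000, f(x_2) = 7.250000, coefficient = 2
x_3 = 2.8750, f(x_3) = 9.265625, coefficient = 2
x_4 = 3.2500, f(x_4) = 11.562500, coefficient = 1

I ≈ (0.375000/2) × 59.687500 = 11.191406
Exact value: 11.156250
Error: 0.035156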